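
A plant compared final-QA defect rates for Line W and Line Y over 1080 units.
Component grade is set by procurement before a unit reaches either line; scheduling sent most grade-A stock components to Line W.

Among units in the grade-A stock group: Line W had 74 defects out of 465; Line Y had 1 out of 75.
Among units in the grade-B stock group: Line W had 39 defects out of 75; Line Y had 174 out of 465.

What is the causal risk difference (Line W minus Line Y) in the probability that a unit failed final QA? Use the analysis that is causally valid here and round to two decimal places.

Component grade differs across lines for reasons unrelated to any effect of the line itself, and it separately predicts the outcome — a classic confounder. We must compare within component grade levels.
Adjusting over the population distribution of component grade: 0.500·(0.159−0.013) + 0.500·(0.520−0.374) = +0.146.

+0.15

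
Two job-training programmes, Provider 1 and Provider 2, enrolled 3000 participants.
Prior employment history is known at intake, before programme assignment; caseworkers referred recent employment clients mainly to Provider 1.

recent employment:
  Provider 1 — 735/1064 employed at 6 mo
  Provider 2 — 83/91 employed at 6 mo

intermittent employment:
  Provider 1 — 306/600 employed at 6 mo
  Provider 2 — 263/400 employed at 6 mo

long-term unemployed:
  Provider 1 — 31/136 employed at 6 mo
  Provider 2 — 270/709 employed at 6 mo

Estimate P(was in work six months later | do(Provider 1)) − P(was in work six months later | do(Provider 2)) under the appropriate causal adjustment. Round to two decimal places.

Here prior employment history is a common cause — it drives both which programme a case falls under and the outcome. The crude comparison mixes populations; the stratum-specific rates are the causally relevant ones.
Adjusting over the population distribution of prior employment history: 0.385·(0.691−0.912) + 0.333·(0.510−0.657) + 0.282·(0.228−0.381) = -0.177.

-0.18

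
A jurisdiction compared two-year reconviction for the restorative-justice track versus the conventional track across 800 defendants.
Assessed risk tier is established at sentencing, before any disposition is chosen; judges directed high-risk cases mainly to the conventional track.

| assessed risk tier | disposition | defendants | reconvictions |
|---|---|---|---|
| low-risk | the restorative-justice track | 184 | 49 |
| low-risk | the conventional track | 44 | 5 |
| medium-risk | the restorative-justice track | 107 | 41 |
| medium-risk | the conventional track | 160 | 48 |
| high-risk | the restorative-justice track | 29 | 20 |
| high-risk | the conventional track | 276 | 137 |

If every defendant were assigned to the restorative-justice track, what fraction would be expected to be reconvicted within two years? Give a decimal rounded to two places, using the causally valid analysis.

0.47

Assessed risk tier is set before the disposition has any effect — it is not caused by the disposition — and it independently drives the outcome. That makes it a confounder, so the causal comparison is within assessed risk tier levels.
Standardising the restorative-justice track to the population assessed risk tier mix: 0.285·49/184 + 0.334·41/107 + 0.381·20/29 = 0.467.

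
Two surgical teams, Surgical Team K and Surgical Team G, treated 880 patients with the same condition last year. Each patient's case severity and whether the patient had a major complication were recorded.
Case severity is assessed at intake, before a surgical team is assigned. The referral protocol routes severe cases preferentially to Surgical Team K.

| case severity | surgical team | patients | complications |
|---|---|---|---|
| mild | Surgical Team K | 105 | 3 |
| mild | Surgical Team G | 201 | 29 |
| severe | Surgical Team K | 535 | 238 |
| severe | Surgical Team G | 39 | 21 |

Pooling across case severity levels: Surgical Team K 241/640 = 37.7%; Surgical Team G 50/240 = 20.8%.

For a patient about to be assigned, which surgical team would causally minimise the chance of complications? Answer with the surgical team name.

Surgical Team K

The stratified and pooled comparisons disagree (Surgical Team K wins within each case severity; Surgical Team G wins overall), so the answer turns on the causal role of case severity.
Case severity is set before the surgical team has any effect — it is not caused by the surgical team — and it independently drives the outcome. That makes it a confounder, so the causal comparison is within case severity levels.
Within each level — mild: 2.9% vs 14.4%; severe: 44.5% vs 53.8% — Surgical Team K is lower every time.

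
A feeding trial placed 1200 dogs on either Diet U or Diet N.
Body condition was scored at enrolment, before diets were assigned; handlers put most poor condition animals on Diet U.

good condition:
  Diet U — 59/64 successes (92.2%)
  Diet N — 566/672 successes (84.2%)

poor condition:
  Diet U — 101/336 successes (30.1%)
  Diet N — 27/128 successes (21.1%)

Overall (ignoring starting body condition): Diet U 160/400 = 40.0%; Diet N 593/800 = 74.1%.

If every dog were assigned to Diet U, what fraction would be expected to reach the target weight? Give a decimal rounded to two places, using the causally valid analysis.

Nothing the diet does changes starting body condition; the imbalance is an allocation artefact. With starting body condition also predicting the outcome, the pooled figure is confounded, and the within-stratum comparison is the causal one.
Standardising Diet U to the population starting body condition mix: 0.613·59/64 + 0.387·101/336 = 0.682.

0.68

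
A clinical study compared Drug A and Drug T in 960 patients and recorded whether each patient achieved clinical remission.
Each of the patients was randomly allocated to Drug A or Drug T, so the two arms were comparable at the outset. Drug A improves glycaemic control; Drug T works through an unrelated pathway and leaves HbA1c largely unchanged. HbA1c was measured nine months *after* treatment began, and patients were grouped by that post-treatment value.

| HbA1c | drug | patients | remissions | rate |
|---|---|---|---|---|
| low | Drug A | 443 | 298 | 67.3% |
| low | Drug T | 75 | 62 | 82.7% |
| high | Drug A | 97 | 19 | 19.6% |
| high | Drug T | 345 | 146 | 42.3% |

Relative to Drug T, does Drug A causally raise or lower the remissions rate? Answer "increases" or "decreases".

increases

Stratifying would compare drugs among patients the drugs themselves sorted into HbA1c groups — a form of selection on an intermediate. The unconditioned pooled rates give the total causal effect.
Pooled: Drug A 58.7% vs Drug T 49.5%; Drug A is higher overall.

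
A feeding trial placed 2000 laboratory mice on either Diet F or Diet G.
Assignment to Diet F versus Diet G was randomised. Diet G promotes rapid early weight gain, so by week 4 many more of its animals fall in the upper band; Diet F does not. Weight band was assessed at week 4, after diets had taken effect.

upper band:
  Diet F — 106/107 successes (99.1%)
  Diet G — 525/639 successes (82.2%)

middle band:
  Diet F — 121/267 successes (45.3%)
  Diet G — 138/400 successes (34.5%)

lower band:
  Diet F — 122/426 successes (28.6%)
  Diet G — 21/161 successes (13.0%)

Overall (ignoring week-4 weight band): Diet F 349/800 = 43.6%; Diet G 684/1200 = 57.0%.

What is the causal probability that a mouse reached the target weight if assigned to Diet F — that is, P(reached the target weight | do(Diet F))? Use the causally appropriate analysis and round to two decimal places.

The week-4 weight band-specific comparison favours Diet F throughout, but the pooled figures favour Diet G. The question is whether to condition on week-4 weight band.
Week-4 weight band is recorded after the diet and is itself shifted by it — it sits on the causal path from diet to outcome. Conditioning on a mediator would strip out part of the effect we want; the pooled comparison gives the total causal effect.
So P(outcome | do(Diet F)) is just the pooled rate for Diet F: 349/800 = 0.436.

0.44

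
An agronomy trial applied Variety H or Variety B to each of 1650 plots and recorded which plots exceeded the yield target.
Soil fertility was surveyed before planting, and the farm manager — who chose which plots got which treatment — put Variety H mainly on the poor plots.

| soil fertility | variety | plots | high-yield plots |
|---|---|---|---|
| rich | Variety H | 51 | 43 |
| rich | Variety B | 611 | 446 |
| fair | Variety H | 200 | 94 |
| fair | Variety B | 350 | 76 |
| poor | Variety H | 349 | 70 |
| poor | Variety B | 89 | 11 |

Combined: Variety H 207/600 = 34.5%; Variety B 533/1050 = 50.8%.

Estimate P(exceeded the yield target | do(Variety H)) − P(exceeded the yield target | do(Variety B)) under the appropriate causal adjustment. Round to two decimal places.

+0.15

Within every soil fertility level Variety H has the higher rate, yet pooled Variety B does — Simpson's reversal.
Soil fertility satisfies the back-door criterion: it is not a descendant of the variety, and it blocks the spurious path from variety to outcome. Adjusting for it (i.e., using the within-soil fertility rates) gives the causal effect.
Adjusting over the population distribution of soil fertility: 0.401·(0.843−0.730) + 0.333·(0.470−0.217) + 0.265·(0.201−0.124) = +0.150.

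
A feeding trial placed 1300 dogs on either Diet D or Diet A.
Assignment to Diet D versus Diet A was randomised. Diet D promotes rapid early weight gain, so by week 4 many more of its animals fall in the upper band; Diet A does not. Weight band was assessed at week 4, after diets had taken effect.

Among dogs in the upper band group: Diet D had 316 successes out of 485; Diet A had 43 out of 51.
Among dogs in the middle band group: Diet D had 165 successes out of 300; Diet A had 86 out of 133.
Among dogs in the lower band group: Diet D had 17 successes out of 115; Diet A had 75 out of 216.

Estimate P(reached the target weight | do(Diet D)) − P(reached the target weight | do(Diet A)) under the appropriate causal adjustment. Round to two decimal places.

+0.04

The week-4 weight band-specific comparison favours Diet A throughout, but the pooled figures favour Diet D. The question is whether to condition on week-4 weight band.
Stratifying would compare diets among dogs the diets themselves sorted into week-4 weight band groups — a form of selection on an intermediate. The unconditioned pooled rates give the total causal effect.
The causal difference is the pooled difference: 0.553 − 0.510 = +0.043.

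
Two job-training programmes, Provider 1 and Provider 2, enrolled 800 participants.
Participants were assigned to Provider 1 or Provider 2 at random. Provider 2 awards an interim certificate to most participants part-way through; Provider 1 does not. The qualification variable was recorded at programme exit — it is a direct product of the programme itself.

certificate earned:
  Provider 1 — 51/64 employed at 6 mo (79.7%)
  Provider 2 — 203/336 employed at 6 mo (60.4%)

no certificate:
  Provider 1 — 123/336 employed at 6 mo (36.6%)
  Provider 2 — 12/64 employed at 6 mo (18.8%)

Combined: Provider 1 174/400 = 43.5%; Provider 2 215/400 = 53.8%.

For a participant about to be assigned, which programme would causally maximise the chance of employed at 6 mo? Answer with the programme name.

Qualification attained during the programme is downstream of the programme. One should not condition on a consequence of treatment, so the overall rates are the right comparison.
Pooled: Provider 1 43.5% vs Provider 2 53.8%; Provider 2 is higher overall.

Provider 2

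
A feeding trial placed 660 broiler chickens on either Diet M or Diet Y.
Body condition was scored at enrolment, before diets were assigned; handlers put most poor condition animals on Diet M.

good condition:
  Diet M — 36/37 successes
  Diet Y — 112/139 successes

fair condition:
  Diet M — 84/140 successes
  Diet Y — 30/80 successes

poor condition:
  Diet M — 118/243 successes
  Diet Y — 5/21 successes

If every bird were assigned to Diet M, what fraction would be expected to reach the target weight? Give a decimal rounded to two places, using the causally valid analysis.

Starting body condition is set before the diet has any effect — it is not caused by the diet — and it independently drives the outcome. That makes it a confounder, so the causal comparison is within starting body condition levels.
Standardising Diet M to the population starting body condition mix: 0.267·36/37 + 0.333·84/140 + 0.400·118/243 = 0.654.

0.65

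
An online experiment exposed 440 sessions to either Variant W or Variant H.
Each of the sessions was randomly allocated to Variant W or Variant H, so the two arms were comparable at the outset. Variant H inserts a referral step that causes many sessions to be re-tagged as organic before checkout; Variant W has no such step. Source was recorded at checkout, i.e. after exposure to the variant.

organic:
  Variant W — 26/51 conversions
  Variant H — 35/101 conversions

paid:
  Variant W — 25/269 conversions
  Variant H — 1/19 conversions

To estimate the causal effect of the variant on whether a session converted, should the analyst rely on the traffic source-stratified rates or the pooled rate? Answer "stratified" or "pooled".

Traffic source here is a post-treatment variable shaped by the variant; conditioning on it would introduce bias rather than remove it. The overall comparison is the causal one.
Pooled: Variant W 15.9% vs Variant H 30.0%; Variant H is higher overall.

pooled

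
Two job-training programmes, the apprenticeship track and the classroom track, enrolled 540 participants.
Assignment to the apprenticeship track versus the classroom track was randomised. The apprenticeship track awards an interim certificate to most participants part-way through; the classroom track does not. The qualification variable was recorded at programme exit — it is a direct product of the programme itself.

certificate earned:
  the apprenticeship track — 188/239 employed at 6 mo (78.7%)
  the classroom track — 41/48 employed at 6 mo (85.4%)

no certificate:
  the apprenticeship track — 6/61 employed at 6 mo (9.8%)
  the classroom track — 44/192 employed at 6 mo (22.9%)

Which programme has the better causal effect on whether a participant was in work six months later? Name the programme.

the classroom track is higher inside every qualification attained during the programme stratum but the apprenticeship track is higher in aggregate. Whether to stratify depends on how qualification attained during the programme relates to the programme.
Stratifying would compare programmes among participants the programmes themselves sorted into qualification attained during the programme groups — a form of selection on an intermediate. The unconditioned pooled rates give the total causal effect.
Pooled: the apprenticeship track 64.7% vs the classroom track 35.4%; the apprenticeship track is higher overall.

the apprenticeship track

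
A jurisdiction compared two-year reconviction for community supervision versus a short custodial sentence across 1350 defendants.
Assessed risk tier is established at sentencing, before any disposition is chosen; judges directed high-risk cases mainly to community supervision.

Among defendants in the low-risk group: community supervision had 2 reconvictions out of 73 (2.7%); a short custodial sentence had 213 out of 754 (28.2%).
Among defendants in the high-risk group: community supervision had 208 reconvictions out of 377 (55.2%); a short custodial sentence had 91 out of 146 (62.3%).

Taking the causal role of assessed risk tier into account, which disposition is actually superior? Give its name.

Within every assessed risk tier level community supervision has the lower rate, yet pooled a short custodial sentence does — Simpson's reversal.
Assessed risk tier differs across dispositions for reasons unrelated to any effect of the disposition itself, and it separately predicts the outcome — a classic confounder. We must compare within assessed risk tier levels.
Within each level — low-risk: 2.7% vs 28.2%; high-risk: 55.2% vs 62.3% — community supervision is lower every time.

community supervision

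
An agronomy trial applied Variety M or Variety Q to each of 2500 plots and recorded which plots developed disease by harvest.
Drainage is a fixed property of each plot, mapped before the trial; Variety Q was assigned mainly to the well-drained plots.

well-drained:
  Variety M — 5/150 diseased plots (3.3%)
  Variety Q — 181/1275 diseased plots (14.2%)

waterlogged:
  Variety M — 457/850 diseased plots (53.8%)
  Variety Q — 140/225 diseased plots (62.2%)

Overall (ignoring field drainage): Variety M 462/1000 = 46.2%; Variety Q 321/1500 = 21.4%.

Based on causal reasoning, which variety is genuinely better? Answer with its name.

Nothing the variety does changes field drainage; the imbalance is an allocation artefact. With field drainage also predicting the outcome, the pooled figure is confounded, and the within-stratum comparison is the causal one.
Within each level — well-drained: 3.3% vs 14.2%; waterlogged: 53.8% vs 62.2% — Variety M is lower every time.

Variety M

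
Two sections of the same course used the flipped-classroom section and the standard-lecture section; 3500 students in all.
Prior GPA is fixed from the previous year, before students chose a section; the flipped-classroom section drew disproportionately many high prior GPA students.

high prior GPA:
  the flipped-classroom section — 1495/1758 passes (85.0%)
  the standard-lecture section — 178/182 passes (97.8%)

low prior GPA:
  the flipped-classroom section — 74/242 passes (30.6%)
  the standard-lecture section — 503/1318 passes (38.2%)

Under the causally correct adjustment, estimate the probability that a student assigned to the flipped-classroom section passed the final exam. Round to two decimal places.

Within every prior GPA band level the standard-lecture section has the higher rate, yet pooled the flipped-classroom section does — Simpson's reversal.
Here prior GPA band is a common cause — it drives both which teaching method a case falls under and the outcome. The crude comparison mixes populations; the stratum-specific rates are the causally relevant ones.
Standardising the flipped-classroom section to the population prior GPA band mix: 0.554·1495/1758 + 0.446·74/242 = 0.608.

0.61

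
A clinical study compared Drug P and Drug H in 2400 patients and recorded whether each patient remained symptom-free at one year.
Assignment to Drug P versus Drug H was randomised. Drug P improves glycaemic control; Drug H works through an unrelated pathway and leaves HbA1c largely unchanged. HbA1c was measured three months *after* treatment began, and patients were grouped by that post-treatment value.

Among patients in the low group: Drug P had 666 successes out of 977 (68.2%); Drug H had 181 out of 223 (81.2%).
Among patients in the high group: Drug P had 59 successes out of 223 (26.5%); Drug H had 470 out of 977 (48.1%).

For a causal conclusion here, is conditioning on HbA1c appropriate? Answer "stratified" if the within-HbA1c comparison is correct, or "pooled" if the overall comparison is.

pooled

The stratified and pooled comparisons disagree (Drug H wins within each HbA1c; Drug P wins overall), so the answer turns on the causal role of HbA1c.
HbA1c here is a post-treatment variable shaped by the drug; conditioning on it would introduce bias rather than remove it. The overall comparison is the causal one.
Pooled: Drug P 60.4% vs Drug H 54.2%; Drug P is higher overall.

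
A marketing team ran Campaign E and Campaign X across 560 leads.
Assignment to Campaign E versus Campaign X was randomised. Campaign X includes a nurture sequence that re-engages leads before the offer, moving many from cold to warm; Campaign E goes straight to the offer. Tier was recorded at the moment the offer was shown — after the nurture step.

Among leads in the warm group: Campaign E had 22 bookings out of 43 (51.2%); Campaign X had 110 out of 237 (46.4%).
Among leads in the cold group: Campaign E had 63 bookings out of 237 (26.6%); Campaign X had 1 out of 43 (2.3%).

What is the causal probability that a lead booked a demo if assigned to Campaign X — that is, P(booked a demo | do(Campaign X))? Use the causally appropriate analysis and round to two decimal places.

0.40

Campaign E is higher inside every engagement tier stratum but Campaign X is higher in aggregate. Whether to stratify depends on how engagement tier relates to the campaign.
Engagement tier is recorded after the campaign and is itself shifted by it — it sits on the causal path from campaign to outcome. Conditioning on a mediator would strip out part of the effect we want; the pooled comparison gives the total causal effect.
So P(outcome | do(Campaign X)) is just the pooled rate for Campaign X: 111/280 = 0.396.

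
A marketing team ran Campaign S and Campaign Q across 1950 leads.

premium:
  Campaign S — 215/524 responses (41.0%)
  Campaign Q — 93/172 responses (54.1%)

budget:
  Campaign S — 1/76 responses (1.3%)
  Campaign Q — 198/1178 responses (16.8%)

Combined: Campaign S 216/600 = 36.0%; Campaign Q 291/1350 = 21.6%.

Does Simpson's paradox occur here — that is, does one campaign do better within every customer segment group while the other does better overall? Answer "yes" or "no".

yes

Within each customer segment level (premium 41.0% vs 54.1%; budget 1.3% vs 16.8%), Campaign Q has the higher rate every time. Pooled: 36.0% vs 21.6% — Campaign S has the higher rate overall. The two comparisons disagree.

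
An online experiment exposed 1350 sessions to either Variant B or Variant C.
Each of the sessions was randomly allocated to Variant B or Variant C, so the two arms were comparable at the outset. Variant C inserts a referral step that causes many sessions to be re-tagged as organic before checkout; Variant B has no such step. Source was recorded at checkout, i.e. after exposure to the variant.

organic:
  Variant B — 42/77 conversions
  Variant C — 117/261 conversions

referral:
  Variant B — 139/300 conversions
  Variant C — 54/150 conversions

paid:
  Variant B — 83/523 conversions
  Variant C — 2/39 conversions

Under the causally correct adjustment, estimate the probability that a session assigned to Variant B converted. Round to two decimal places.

0.29

Variant B is higher inside every traffic source stratum but Variant C is higher in aggregate. Whether to stratify depends on how traffic source relates to the variant.
Traffic source is recorded after the variant and is itself shifted by it — it sits on the causal path from variant to outcome. Conditioning on a mediator would strip out part of the effect we want; the pooled comparison gives the total causal effect.
So P(outcome | do(Variant B)) is just the pooled rate for Variant B: 264/900 = 0.293.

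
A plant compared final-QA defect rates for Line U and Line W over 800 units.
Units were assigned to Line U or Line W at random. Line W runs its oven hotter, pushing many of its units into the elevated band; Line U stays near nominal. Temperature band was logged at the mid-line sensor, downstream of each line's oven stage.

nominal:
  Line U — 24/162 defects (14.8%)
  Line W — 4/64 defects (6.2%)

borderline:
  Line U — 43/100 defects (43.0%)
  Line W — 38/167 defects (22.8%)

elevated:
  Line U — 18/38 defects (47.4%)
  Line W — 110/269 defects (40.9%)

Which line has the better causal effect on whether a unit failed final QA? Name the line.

The in-process temperature band-specific comparison favours Line W throughout, but the pooled figures favour Line U. The question is whether to condition on in-process temperature band.
The distribution of in-process temperature band is itself part of what the line does — it is an intermediate outcome. Holding it fixed would remove that part of the effect; the total effect is the pooled difference.
Pooled: Line U 28.3% vs Line W 30.4%; Line U is lower overall.

Line U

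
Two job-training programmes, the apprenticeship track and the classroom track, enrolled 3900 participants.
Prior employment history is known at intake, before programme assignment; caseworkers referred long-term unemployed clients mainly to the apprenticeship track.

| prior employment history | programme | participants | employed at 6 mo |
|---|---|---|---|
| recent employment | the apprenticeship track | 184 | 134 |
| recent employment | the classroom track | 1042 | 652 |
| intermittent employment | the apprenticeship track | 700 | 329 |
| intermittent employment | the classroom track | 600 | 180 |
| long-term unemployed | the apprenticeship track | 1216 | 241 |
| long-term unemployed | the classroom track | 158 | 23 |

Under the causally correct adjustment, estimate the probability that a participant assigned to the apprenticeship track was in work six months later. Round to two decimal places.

0.46

The stratified and pooled comparisons disagree (the apprenticeship track wins within each prior employment history; the classroom track wins overall), so the answer turns on the causal role of prior employment history.
Prior employment history satisfies the back-door criterion: it is not a descendant of the programme, and it blocks the spurious path from programme to outcome. Adjusting for it (i.e., using the within-prior employment history rates) gives the causal effect.
Standardising the apprenticeship track to the population prior employment history mix: 0.314·134/184 + 0.333·329/700 + 0.352·241/1216 = 0.455.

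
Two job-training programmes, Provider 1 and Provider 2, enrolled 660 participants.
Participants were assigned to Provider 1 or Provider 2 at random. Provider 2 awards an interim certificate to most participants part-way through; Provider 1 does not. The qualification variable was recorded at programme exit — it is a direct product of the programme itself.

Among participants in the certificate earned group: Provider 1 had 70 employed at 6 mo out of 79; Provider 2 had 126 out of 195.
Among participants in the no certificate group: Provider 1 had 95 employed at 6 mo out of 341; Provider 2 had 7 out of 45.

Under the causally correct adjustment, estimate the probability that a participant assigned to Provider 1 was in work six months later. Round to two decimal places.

0.39

Qualification attained during the programme is recorded after the programme and is itself shifted by it — it sits on the causal path from programme to outcome. Conditioning on a mediator would strip out part of the effect we want; the pooled comparison gives the total causal effect.
So P(outcome | do(Provider 1)) is just the pooled rate for Provider 1: 165/420 = 0.393.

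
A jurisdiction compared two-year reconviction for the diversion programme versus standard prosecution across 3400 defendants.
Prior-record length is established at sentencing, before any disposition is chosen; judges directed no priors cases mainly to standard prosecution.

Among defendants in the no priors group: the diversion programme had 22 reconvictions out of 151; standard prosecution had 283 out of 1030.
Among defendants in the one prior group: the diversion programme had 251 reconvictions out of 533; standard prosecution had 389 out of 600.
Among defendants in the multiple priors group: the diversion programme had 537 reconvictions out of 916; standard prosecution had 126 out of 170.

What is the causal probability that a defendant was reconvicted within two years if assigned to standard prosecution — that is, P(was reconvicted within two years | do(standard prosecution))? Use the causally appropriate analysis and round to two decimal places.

The imbalance in prior-record length arose from how defendants were allocated, not from anything the disposition did; and prior-record length independently affects the outcome. The pooled gap is confounded — condition on prior-record length.
Standardising standard prosecution to the population prior-record length mix: 0.347·283/1030 + 0.333·389/600 + 0.319·126/170 = 0.548.

0.55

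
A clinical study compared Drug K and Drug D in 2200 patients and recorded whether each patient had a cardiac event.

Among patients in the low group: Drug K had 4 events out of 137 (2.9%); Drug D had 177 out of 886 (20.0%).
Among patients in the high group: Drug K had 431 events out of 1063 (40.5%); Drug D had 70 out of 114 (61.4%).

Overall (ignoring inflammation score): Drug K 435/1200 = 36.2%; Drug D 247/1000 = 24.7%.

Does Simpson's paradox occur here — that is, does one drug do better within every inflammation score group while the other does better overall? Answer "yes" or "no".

yes

Within each inflammation score level (low 2.9% vs 20.0%; high 40.5% vs 61.4%), Drug K has the lower rate every time. Pooled: 36.2% vs 24.7% — Drug D has the lower rate overall. The two comparisons disagree.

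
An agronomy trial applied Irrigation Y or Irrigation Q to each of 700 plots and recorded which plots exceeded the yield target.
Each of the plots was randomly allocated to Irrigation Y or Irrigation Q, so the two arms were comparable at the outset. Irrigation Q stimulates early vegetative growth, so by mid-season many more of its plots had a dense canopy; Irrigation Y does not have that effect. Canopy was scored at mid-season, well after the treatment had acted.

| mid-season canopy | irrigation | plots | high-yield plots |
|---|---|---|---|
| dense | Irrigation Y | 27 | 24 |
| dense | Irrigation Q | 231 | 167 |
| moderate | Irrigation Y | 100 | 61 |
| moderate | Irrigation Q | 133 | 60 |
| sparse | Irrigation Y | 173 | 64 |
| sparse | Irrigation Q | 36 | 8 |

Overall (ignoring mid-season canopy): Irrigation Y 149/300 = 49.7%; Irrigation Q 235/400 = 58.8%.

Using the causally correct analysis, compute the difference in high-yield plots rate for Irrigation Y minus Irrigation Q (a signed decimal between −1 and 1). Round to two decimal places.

Irrigation Y is higher inside every mid-season canopy stratum but Irrigation Q is higher in aggregate. Whether to stratify depends on how mid-season canopy relates to the irrigation.
Mid-season canopy is recorded after the irrigation and is itself shifted by it — it sits on the causal path from irrigation to outcome. Conditioning on a mediator would strip out part of the effect we want; the pooled comparison gives the total causal effect.
The causal difference is the pooled difference: 0.497 − 0.588 = -0.091.

-0.09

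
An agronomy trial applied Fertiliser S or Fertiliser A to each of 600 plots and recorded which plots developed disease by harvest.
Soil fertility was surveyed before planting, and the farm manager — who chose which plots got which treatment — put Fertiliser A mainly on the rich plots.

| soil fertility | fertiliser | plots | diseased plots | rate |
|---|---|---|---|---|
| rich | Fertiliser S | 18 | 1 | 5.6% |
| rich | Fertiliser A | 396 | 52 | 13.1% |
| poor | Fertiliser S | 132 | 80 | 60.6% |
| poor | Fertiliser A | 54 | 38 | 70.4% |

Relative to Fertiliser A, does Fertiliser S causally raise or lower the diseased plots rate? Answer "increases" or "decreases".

Within every soil fertility level Fertiliser S has the lower rate, yet pooled Fertiliser A does — Simpson's reversal.
The imbalance in soil fertility arose from how plots were allocated, not from anything the fertiliser did; and soil fertility independently affects the outcome. The pooled gap is confounded — condition on soil fertility.
Within each level — rich: 5.6% vs 13.1%; poor: 60.6% vs 70.4% — Fertiliser S is lower every time.

decreases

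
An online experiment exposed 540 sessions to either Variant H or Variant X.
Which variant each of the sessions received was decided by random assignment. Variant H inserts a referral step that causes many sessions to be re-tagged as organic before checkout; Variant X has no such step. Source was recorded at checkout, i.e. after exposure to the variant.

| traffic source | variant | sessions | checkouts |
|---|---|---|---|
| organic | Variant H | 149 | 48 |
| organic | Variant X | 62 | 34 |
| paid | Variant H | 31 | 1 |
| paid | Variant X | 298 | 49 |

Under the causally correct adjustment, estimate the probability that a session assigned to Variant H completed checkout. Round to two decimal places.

0.27

Within every traffic source level Variant X has the higher rate, yet pooled Variant H does — Simpson's reversal.
The distribution of traffic source is itself part of what the variant does — it is an intermediate outcome. Holding it fixed would remove that part of the effect; the total effect is the pooled difference.
So P(outcome | do(Variant H)) is just the pooled rate for Variant H: 49/180 = 0.272.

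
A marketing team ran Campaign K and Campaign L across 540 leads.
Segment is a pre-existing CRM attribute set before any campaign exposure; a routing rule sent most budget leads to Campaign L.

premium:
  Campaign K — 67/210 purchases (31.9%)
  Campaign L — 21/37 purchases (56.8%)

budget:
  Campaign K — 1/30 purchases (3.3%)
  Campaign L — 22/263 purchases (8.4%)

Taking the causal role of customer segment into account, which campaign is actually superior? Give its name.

Campaign L is higher inside every customer segment stratum but Campaign K is higher in aggregate. Whether to stratify depends on how customer segment relates to the campaign.
Since customer segment is a pre-existing factor (not a product of the campaign) and it affects the outcome on its own, it is a confounder. The stratified rates, not the pooled rate, identify the causal effect.
Within each level — premium: 31.9% vs 56.8%; budget: 3.3% vs 8.4% — Campaign L is higher every time.

Campaign L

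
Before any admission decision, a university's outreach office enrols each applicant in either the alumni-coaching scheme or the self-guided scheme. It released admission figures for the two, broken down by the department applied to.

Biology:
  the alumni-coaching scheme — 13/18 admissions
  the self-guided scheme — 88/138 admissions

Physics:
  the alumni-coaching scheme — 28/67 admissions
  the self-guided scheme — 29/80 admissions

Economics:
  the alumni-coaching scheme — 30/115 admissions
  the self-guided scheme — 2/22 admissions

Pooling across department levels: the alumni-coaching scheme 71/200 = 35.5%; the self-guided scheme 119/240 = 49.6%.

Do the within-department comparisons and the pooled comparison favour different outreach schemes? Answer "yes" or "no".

Within each department level (Biology 72.2% vs 63.8%; Physics 41.8% vs 36.2%; Economics 26.1% vs 9.1%), the alumni-coaching scheme has the higher rate every time. Pooled: 35.5% vs 49.6% — the self-guided scheme has the higher rate overall. The two comparisons disagree.

yes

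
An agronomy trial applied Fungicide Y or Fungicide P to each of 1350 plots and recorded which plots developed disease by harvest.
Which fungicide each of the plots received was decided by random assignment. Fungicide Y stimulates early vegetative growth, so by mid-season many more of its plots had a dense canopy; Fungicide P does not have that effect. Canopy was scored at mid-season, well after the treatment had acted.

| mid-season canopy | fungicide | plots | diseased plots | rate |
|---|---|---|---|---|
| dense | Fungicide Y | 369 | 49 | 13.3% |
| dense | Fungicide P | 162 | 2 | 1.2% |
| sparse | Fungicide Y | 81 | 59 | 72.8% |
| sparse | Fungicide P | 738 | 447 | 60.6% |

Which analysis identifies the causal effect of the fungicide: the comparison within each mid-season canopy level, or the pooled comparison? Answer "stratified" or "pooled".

The mid-season canopy-specific comparison favours Fungicide P throughout, but the pooled figures favour Fungicide Y. The question is whether to condition on mid-season canopy.
Because the fungicide influences mid-season canopy, mid-season canopy is a post-treatment mediator, not a confounder. Stratifying on it would bias the estimate; the causal effect is the crude pooled difference.
Pooled: Fungicide Y 24.0% vs Fungicide P 49.9%; Fungicide Y is lower overall.

pooled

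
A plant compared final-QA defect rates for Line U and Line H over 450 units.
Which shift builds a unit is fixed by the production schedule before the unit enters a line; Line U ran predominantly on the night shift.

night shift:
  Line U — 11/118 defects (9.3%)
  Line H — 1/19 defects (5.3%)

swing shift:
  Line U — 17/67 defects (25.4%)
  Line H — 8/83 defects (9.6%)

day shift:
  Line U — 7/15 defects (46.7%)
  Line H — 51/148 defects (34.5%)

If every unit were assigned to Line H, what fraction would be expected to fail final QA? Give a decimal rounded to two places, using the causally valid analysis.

Shift satisfies the back-door criterion: it is not a descendant of the line, and it blocks the spurious path from line to outcome. Adjusting for it (i.e., using the within-shift rates) gives the causal effect.
Standardising Line H to the population shift mix: 0.304·1/19 + 0.333·8/83 + 0.362·51/148 = 0.173.

0.17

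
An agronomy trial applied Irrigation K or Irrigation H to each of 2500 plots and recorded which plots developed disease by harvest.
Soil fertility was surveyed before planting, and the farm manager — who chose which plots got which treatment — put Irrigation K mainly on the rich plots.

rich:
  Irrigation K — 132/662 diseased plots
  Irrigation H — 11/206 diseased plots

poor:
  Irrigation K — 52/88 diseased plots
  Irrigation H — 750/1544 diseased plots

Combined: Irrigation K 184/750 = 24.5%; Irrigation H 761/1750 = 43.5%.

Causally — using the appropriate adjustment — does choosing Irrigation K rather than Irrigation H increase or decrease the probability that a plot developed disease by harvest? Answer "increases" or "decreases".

The imbalance in soil fertility arose from how plots were allocated, not from anything the irrigation did; and soil fertility independently affects the outcome. The pooled gap is confounded — condition on soil fertility.
Within each level — rich: 19.9% vs 5.3%; poor: 59.1% vs 48.6% — Irrigation H is lower every time.

increases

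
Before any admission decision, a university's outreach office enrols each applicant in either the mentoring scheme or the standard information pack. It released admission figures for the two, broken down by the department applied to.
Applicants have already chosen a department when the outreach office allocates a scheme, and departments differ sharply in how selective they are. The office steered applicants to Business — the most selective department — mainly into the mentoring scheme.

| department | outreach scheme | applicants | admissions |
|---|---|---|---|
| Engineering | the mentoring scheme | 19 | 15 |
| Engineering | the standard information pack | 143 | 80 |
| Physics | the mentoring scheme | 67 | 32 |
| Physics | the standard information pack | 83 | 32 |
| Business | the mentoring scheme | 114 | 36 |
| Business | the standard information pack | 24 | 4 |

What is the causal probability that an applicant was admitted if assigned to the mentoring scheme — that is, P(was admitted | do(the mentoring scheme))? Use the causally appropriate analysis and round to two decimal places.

Nothing the outreach scheme does changes department; the imbalance is an allocation artefact. With department also predicting the outcome, the pooled figure is confounded, and the within-stratum comparison is the causal one.
Standardising the mentoring scheme to the population department mix: 0.360·15/19 + 0.333·32/67 + 0.307·36/114 = 0.540.

0.54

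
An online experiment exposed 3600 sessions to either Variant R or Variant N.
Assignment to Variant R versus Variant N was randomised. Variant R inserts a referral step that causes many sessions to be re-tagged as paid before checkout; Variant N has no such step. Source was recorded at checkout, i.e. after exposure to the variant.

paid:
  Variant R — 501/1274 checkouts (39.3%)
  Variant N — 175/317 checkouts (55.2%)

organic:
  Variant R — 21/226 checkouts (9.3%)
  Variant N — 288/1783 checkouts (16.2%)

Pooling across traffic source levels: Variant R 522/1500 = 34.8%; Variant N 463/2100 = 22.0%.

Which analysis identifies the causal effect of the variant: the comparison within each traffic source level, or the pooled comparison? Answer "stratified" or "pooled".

pooled

The traffic source-specific comparison favours Variant N throughout, but the pooled figures favour Variant R. The question is whether to condition on traffic source.
Traffic source is recorded after the variant and is itself shifted by it — it sits on the causal path from variant to outcome. Conditioning on a mediator would strip out part of the effect we want; the pooled comparison gives the total causal effect.
Pooled: Variant R 34.8% vs Variant N 22.0%; Variant R is higher overall.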